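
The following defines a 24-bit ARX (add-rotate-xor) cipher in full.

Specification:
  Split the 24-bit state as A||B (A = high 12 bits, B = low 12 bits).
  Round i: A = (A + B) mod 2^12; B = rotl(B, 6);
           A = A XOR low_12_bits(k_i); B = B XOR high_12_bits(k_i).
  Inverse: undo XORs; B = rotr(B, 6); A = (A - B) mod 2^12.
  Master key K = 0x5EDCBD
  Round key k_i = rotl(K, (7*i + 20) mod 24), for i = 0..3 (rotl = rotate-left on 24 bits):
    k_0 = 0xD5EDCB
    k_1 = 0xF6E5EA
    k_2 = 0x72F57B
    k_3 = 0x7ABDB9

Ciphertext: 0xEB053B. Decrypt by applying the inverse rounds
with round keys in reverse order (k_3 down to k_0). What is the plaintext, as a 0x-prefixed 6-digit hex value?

0x15A197

s_0 = ciphertext = 0xEB053B
s_1 = InvRound(s_0, k_3) = 0xEFF40A
s_2 = InvRound(s_1, k_2) = 0x23894C
s_3 = InvRound(s_2, k_1) = 0xF3A898
s_4 = InvRound(s_3, k_0) = 0x15A197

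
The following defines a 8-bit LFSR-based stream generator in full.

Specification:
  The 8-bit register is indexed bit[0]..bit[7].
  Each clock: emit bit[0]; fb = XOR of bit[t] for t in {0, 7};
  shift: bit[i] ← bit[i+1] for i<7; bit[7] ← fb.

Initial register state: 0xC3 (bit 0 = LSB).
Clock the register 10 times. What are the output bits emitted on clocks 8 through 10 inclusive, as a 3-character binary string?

101

reg_0 = 0xC3
clock 1: out=1, reg = 0x61
clock 2: out=1, reg = 0xB0
clock 3: out=0, reg = 0xD8
clock 4: out=0, reg = 0xEC
clock 5: out=0, reg = 0xF6
clock 6: out=0, reg = 0xFB
clock 7: out=1, reg = 0x7D
clock 8: out=1, reg = 0xBE
clock 9: out=0, reg = 0xDF
clock 10: out=1, reg = 0x6F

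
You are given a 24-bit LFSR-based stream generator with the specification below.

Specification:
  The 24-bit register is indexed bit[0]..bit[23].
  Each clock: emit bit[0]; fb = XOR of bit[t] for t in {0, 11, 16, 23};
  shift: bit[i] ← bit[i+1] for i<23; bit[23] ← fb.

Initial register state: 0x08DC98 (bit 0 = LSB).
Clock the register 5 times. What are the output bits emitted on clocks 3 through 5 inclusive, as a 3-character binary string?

011

reg_0 = 0x08DC98
clock 1: out=0, reg = 0x846E4C
clock 2: out=0, reg = 0x423726
clock 3: out=0, reg = 0x211B93
clock 4: out=1, reg = 0x908DC9
clock 5: out=1, reg = 0xC846E4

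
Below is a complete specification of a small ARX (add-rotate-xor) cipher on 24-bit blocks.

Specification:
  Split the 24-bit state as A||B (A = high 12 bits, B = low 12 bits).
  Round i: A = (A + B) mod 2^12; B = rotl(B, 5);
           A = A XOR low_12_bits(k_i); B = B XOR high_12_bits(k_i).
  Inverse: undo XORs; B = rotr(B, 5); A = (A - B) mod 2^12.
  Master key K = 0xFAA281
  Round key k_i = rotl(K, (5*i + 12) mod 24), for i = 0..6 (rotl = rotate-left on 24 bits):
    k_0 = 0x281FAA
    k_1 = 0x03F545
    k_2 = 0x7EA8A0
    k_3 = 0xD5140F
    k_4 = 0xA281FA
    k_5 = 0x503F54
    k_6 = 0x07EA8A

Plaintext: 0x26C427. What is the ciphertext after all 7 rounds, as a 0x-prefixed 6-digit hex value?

0x2BA849

s_0 = plaintext = 0x26C427
s_1 = Round(s_0, k_0) = 0x939669
s_2 = Round(s_1, k_1) = 0xAE7D13
s_3 = Round(s_2, k_2) = 0xF5A590
s_4 = Round(s_3, k_3) = 0x0E5F5A
s_5 = Round(s_4, k_4) = 0x1C5176
s_6 = Round(s_5, k_5) = 0xC6FBC1
s_7 = Round(s_6, k_6) = 0x2BA849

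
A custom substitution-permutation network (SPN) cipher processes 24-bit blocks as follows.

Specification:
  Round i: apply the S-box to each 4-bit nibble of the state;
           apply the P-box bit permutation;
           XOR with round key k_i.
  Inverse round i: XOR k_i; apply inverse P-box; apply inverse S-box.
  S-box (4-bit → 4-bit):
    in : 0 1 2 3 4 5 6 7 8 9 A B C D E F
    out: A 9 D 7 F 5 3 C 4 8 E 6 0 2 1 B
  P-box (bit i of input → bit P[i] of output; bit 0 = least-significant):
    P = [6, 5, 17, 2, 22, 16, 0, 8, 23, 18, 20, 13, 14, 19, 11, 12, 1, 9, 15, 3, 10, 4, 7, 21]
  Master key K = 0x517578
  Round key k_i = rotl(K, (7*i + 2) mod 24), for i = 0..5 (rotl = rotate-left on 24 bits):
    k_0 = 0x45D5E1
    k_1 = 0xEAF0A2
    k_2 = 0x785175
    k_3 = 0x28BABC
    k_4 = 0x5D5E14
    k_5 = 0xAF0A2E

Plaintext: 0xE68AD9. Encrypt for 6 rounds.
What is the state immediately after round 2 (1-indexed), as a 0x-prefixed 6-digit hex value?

s_0 = plaintext = 0xE68AD9
s_1 = Round(s_0, k_0) = 0x50FBE7
s_2 = Round(s_1, k_1) = 0xB4A62E
s_3 = Round(s_2, k_2) = 0xB4CAAE
s_4 = Round(s_3, k_3) = 0x3D1967
s_5 = Round(s_4, k_4) = 0x1E2880
s_6 = Round(s_5, k_5) = 0x9F5609

0xB4A62E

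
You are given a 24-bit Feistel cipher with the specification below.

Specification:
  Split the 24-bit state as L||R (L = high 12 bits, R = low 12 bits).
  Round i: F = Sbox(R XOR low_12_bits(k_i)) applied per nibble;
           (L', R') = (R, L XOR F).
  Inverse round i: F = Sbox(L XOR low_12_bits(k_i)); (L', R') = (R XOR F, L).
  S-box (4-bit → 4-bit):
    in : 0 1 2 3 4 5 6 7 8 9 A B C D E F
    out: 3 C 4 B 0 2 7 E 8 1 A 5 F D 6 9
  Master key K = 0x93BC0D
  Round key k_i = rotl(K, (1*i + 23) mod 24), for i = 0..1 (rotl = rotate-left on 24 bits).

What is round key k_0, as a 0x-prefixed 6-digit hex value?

K = 0x93BC0D
k_0 = rotl(K, (1*0+23) mod 24) = rotl(K, 23) = 0xC9DE06

0xC9DE06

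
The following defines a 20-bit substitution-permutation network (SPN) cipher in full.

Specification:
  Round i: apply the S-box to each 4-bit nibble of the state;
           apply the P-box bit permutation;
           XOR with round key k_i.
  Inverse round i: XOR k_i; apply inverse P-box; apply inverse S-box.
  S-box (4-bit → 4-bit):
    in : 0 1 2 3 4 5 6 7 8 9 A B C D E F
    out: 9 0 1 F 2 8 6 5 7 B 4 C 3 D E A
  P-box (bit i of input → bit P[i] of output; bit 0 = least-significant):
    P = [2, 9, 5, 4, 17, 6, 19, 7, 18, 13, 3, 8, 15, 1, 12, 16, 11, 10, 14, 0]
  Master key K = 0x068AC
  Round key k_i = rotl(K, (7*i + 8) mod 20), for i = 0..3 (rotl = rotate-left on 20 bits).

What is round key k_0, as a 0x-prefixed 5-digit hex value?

0x8AC06

K = 0x068AC
k_0 = rotl(K, (7*0+8) mod 20) = rotl(K, 8) = 0x8AC06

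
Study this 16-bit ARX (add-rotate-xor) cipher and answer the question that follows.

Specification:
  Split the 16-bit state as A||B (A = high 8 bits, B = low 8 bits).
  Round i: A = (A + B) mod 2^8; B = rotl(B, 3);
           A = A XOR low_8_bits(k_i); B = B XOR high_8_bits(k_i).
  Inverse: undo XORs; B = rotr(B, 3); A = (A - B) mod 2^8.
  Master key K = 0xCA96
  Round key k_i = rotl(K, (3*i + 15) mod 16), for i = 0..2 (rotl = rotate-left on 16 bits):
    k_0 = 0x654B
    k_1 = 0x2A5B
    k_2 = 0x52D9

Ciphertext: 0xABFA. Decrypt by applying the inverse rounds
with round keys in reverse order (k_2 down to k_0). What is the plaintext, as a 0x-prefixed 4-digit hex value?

0x0450

s_0 = ciphertext = 0xABFA
s_1 = InvRound(s_0, k_2) = 0x5D15
s_2 = InvRound(s_1, k_1) = 0x1FE7
s_3 = InvRound(s_2, k_0) = 0x0450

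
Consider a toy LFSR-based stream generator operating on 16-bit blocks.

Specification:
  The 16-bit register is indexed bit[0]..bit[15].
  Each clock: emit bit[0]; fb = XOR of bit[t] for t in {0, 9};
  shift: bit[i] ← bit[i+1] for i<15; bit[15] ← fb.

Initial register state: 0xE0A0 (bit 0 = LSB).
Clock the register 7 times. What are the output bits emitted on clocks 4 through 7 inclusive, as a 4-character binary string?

0010

reg_0 = 0xE0A0
clock 1: out=0, reg = 0x7050
clock 2: out=0, reg = 0x3828
clock 3: out=0, reg = 0x1C14
clock 4: out=0, reg = 0x0E0A
clock 5: out=0, reg = 0x8705
clock 6: out=1, reg = 0x4382
clock 7: out=0, reg = 0xA1C1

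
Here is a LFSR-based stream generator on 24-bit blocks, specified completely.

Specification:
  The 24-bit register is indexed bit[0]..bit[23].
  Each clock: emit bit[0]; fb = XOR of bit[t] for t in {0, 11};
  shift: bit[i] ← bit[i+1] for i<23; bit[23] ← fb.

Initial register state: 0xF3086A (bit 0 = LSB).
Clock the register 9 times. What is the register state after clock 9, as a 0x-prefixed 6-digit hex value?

0x05F984

reg_0 = 0xF3086A
clock 1: out=0, reg = 0xF98435
clock 2: out=1, reg = 0xFCC21A
clock 3: out=0, reg = 0x7E610D
clock 4: out=1, reg = 0xBF3086
clock 5: out=0, reg = 0x5F9843
clock 6: out=1, reg = 0x2FCC21
clock 7: out=1, reg = 0x17E610
clock 8: out=0, reg = 0x0BF308
clock 9: out=0, reg = 0x05F984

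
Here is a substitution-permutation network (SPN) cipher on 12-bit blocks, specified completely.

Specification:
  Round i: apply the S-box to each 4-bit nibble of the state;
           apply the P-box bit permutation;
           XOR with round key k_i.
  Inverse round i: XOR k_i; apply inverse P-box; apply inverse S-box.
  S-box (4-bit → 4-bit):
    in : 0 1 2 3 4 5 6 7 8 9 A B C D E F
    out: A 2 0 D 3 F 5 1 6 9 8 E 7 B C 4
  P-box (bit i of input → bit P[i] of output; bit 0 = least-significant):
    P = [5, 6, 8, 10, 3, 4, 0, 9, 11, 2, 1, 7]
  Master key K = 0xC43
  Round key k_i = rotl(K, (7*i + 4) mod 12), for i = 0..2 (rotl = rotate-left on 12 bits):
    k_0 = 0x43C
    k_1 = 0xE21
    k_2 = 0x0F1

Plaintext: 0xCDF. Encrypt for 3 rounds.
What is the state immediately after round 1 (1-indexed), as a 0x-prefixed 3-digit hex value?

s_0 = plaintext = 0xCDF
s_1 = Round(s_0, k_0) = 0xF22
s_2 = Round(s_1, k_1) = 0xE23
s_3 = Round(s_2, k_2) = 0x553

0xF22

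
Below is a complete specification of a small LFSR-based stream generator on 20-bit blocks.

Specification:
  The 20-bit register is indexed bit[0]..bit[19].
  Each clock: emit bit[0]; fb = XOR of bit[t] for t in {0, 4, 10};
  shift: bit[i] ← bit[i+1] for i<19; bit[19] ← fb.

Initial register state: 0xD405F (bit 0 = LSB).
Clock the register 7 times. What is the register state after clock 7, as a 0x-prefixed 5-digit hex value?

reg_0 = 0xD405F
clock 1: out=1, reg = 0x6A02F
clock 2: out=1, reg = 0xB5017
clock 3: out=1, reg = 0x5A80B
clock 4: out=1, reg = 0xAD405
clock 5: out=1, reg = 0x56A02
clock 6: out=0, reg = 0x2B501
clock 7: out=1, reg = 0x15A80

0x15A80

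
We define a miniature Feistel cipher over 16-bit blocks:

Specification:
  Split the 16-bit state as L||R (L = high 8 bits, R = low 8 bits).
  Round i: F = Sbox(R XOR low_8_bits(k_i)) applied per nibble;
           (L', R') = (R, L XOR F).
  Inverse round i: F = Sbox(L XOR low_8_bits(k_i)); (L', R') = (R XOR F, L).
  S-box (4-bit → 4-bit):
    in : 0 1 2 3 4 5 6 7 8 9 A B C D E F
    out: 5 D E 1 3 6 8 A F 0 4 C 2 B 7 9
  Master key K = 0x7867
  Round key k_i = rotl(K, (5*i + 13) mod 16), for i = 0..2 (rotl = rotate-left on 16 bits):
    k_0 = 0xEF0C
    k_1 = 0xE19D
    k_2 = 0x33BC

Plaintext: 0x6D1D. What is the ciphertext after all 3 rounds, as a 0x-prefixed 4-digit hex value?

s_0 = plaintext = 0x6D1D
s_1 = Round(s_0, k_0) = 0x1DB0
s_2 = Round(s_1, k_1) = 0xB0F6
s_3 = Round(s_2, k_2) = 0xF684

0xF684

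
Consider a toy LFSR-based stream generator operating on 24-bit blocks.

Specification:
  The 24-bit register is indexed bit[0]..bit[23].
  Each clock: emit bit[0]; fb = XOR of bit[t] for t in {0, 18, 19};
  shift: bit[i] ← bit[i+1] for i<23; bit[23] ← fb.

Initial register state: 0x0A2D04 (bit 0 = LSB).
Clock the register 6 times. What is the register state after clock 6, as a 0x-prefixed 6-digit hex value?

0x9C28B4

reg_0 = 0x0A2D04
clock 1: out=0, reg = 0x851682
clock 2: out=0, reg = 0xC28B41
clock 3: out=1, reg = 0xE145A0
clock 4: out=0, reg = 0x70A2D0
clock 5: out=0, reg = 0x385168
clock 6: out=0, reg = 0x9C28B4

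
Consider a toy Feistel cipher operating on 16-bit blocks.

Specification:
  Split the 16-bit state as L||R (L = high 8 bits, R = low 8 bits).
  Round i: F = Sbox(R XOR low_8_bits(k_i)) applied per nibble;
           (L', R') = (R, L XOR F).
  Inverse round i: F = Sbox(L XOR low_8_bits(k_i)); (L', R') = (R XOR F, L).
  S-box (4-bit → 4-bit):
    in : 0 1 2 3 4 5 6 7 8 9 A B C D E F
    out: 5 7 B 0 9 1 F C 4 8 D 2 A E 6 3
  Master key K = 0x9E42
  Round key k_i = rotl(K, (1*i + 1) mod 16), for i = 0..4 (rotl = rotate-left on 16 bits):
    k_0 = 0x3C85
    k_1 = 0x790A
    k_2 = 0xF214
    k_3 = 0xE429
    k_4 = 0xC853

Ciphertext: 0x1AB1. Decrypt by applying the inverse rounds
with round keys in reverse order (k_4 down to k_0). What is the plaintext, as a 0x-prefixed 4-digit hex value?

0x9548

s_0 = ciphertext = 0x1AB1
s_1 = InvRound(s_0, k_4) = 0x291A
s_2 = InvRound(s_1, k_3) = 0x4F29
s_3 = InvRound(s_2, k_2) = 0x3B4F
s_4 = InvRound(s_3, k_1) = 0x483B
s_5 = InvRound(s_4, k_0) = 0x9548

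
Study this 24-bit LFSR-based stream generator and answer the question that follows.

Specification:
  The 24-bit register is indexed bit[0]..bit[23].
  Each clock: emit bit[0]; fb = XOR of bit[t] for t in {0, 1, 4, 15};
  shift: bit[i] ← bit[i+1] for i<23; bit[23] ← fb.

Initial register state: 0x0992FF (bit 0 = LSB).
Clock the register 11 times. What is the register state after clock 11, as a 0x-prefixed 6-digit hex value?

reg_0 = 0x0992FF
clock 1: out=1, reg = 0x04C97F
clock 2: out=1, reg = 0x0264BF
clock 3: out=1, reg = 0x81325F
clock 4: out=1, reg = 0xC0992F
clock 5: out=1, reg = 0xE04C97
clock 6: out=1, reg = 0xF0264B
clock 7: out=1, reg = 0x781325
clock 8: out=1, reg = 0xBC0992
clock 9: out=0, reg = 0x5E04C9
clock 10: out=1, reg = 0xAF0264
clock 11: out=0, reg = 0x578132

0x578132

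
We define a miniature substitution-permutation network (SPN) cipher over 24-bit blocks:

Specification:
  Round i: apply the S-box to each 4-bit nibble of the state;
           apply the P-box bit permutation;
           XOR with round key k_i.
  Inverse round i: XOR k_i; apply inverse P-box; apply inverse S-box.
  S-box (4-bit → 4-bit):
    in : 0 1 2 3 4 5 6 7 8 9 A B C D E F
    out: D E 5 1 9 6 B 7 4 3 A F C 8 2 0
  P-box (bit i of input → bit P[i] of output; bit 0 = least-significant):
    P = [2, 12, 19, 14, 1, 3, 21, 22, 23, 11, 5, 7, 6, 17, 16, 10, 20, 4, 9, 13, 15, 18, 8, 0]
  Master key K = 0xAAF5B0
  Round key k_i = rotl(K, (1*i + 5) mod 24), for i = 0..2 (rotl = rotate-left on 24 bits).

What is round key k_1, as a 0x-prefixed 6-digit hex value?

K = 0xAAF5B0
k_0 = rotl(K, (1*0+5) mod 24) = rotl(K, 5) = 0x5EB615
k_1 = rotl(K, (1*1+5) mod 24) = rotl(K, 6) = 0xBD6C2A

0xBD6C2A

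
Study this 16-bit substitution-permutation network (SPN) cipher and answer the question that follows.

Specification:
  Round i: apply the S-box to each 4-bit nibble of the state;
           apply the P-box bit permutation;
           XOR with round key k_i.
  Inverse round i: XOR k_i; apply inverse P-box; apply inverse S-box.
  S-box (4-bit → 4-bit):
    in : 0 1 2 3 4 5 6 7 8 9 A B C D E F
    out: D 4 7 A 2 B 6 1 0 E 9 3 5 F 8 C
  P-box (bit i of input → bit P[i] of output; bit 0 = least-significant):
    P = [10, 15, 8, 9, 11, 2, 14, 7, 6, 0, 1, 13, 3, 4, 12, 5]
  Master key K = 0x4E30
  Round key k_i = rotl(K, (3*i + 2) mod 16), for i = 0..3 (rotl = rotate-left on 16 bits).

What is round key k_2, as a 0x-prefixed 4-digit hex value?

0x304E

K = 0x4E30
k_0 = rotl(K, (3*0+2) mod 16) = rotl(K, 2) = 0x38C1
k_1 = rotl(K, (3*1+2) mod 16) = rotl(K, 5) = 0xC609
k_2 = rotl(K, (3*2+2) mod 16) = rotl(K, 8) = 0x304E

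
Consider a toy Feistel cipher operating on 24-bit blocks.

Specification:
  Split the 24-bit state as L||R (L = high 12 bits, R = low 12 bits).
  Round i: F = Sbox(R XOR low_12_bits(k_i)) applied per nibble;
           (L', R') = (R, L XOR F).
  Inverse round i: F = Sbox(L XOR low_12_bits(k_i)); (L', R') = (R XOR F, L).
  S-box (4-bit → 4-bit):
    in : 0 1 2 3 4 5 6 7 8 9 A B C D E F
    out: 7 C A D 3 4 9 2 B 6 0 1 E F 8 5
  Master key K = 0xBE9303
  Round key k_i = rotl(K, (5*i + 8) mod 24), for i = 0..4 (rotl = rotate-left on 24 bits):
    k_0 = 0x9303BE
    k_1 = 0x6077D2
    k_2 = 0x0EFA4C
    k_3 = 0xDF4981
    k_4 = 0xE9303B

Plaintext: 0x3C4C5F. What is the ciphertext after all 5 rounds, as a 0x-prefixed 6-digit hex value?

s_0 = plaintext = 0x3C4C5F
s_1 = Round(s_0, k_0) = 0xC5F648
s_2 = Round(s_1, k_1) = 0x64803F
s_3 = Round(s_2, k_2) = 0x03F665
s_4 = Round(s_3, k_3) = 0x6655BC
s_5 = Round(s_4, k_4) = 0x5BC2D7

0x5BC2D7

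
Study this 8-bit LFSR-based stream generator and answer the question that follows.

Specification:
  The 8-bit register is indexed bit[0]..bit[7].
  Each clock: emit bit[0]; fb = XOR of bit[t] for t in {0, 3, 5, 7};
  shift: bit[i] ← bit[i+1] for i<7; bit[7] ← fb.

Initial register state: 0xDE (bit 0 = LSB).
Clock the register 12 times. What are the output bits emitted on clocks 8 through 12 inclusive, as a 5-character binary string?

reg_0 = 0xDE
clock 1: out=0, reg = 0x6F
clock 2: out=1, reg = 0xB7
clock 3: out=1, reg = 0xDB
clock 4: out=1, reg = 0xED
clock 5: out=1, reg = 0x76
clock 6: out=0, reg = 0xBB
clock 7: out=1, reg = 0x5D
clock 8: out=1, reg = 0x2E
clock 9: out=0, reg = 0x17
clock 10: out=1, reg = 0x8B
clock 11: out=1, reg = 0xC5
clock 12: out=1, reg = 0x62

10111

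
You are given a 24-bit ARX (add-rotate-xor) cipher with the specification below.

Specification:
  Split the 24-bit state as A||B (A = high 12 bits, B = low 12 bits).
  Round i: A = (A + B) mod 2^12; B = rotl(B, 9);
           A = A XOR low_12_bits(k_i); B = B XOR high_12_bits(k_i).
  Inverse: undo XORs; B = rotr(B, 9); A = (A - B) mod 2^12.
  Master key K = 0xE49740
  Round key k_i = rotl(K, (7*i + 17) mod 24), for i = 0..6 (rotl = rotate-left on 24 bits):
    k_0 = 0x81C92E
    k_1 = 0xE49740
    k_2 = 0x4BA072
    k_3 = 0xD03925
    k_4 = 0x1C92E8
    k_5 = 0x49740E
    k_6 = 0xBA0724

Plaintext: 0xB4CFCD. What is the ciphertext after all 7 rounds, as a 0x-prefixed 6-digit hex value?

0x702157

s_0 = plaintext = 0xB4CFCD
s_1 = Round(s_0, k_0) = 0x2373E5
s_2 = Round(s_1, k_1) = 0x15C435
s_3 = Round(s_2, k_2) = 0x5E3E3C
s_4 = Round(s_3, k_3) = 0xD3A4C4
s_5 = Round(s_4, k_4) = 0x316951
s_6 = Round(s_5, k_5) = 0x8697BD
s_7 = Round(s_6, k_6) = 0x702157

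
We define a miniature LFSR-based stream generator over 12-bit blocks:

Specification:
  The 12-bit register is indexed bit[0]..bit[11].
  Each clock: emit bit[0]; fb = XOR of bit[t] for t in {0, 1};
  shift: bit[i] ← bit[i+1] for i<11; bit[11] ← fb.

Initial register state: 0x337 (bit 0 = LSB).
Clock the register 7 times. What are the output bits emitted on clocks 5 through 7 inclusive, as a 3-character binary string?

reg_0 = 0x337
clock 1: out=1, reg = 0x19B
clock 2: out=1, reg = 0x0CD
clock 3: out=1, reg = 0x866
clock 4: out=0, reg = 0xC33
clock 5: out=1, reg = 0x619
clock 6: out=1, reg = 0xB0C
clock 7: out=0, reg = 0x586

110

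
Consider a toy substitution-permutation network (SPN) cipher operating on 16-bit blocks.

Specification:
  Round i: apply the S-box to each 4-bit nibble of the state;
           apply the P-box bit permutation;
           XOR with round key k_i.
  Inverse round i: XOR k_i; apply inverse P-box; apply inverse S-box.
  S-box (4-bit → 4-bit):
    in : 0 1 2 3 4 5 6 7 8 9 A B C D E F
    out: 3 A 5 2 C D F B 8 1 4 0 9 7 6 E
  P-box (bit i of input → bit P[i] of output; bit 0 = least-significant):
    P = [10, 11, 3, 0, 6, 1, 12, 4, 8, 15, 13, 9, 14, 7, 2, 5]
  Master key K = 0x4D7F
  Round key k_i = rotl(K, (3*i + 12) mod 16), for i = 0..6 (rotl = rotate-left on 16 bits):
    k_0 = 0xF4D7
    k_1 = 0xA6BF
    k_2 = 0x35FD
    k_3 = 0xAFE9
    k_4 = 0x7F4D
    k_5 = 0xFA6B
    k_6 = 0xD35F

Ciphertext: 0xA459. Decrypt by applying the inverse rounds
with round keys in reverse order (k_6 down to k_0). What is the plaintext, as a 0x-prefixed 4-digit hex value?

0xA3E1

s_0 = ciphertext = 0xA459
s_1 = InvRound(s_0, k_6) = 0x25E9
s_2 = InvRound(s_1, k_5) = 0x07E0
s_3 = InvRound(s_2, k_4) = 0x6AAF
s_4 = InvRound(s_3, k_3) = 0x2009
s_5 = InvRound(s_4, k_2) = 0xF959
s_6 = InvRound(s_5, k_1) = 0x6CD0
s_7 = InvRound(s_6, k_0) = 0xA3E1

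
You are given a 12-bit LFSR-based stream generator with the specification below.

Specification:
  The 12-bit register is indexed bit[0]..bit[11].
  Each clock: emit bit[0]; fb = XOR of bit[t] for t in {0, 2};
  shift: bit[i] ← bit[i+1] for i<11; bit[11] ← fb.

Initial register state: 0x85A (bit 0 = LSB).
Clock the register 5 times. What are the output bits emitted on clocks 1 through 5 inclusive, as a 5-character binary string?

01011

reg_0 = 0x85A
clock 1: out=0, reg = 0x42D
clock 2: out=1, reg = 0x216
clock 3: out=0, reg = 0x90B
clock 4: out=1, reg = 0xC85
clock 5: out=1, reg = 0x642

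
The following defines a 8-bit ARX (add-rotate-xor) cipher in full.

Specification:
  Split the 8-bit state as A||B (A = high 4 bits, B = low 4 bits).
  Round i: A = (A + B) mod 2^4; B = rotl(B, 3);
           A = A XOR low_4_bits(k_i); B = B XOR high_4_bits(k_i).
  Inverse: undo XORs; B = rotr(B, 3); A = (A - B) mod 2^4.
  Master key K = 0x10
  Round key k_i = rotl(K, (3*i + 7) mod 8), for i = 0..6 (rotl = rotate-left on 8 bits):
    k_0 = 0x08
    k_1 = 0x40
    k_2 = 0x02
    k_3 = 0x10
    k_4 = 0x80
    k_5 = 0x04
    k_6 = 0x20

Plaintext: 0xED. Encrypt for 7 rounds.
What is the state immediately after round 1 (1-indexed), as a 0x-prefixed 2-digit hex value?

s_0 = plaintext = 0xED
s_1 = Round(s_0, k_0) = 0x3E
s_2 = Round(s_1, k_1) = 0x13
s_3 = Round(s_2, k_2) = 0x69
s_4 = Round(s_3, k_3) = 0xFD
s_5 = Round(s_4, k_4) = 0xC6
s_6 = Round(s_5, k_5) = 0x63
s_7 = Round(s_6, k_6) = 0x9B

0x3E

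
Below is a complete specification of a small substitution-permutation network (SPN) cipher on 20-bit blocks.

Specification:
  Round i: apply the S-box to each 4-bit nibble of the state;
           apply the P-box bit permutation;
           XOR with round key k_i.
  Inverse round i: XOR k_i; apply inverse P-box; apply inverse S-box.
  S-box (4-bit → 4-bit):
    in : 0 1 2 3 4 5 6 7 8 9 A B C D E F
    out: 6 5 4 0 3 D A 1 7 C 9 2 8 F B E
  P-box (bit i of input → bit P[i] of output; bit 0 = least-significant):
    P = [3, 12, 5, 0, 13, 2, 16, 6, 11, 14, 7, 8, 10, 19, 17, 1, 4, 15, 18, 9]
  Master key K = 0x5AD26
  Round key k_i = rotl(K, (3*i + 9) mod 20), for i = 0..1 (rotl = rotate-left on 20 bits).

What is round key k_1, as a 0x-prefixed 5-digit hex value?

0x265AD

K = 0x5AD26
k_0 = rotl(K, (3*0+9) mod 20) = rotl(K, 9) = 0xA4CB5
k_1 = rotl(K, (3*1+9) mod 20) = rotl(K, 12) = 0x265AD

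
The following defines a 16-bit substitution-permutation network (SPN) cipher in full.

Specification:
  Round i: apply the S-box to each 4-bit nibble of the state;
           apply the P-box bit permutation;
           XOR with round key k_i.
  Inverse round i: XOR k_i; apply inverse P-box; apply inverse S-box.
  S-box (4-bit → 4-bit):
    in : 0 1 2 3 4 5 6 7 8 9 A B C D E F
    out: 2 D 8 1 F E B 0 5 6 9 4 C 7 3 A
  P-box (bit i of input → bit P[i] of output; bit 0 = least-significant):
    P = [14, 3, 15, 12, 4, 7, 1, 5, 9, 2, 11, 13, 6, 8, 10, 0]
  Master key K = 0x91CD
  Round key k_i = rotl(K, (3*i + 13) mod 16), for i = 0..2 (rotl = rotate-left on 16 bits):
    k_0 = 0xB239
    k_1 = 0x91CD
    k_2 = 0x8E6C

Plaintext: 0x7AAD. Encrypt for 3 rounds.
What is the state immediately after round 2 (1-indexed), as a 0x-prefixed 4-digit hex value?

s_0 = plaintext = 0x7AAD
s_1 = Round(s_0, k_0) = 0x5001
s_2 = Round(s_1, k_1) = 0x4448
s_3 = Round(s_2, k_2) = 0x619B

0x4448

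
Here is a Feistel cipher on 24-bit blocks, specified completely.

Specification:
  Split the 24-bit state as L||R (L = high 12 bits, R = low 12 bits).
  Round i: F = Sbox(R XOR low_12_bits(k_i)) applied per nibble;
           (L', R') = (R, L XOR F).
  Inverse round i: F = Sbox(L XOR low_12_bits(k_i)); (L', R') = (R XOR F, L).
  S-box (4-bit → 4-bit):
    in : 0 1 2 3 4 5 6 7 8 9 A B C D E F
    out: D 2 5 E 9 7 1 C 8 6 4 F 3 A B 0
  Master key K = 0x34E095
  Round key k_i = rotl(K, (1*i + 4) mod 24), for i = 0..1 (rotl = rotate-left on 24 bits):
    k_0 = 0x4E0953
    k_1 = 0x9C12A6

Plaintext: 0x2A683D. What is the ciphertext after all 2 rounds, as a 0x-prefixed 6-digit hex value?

s_0 = plaintext = 0x2A683D
s_1 = Round(s_0, k_0) = 0x83D0BD
s_2 = Round(s_1, k_1) = 0x0BDD12

0x0BDD12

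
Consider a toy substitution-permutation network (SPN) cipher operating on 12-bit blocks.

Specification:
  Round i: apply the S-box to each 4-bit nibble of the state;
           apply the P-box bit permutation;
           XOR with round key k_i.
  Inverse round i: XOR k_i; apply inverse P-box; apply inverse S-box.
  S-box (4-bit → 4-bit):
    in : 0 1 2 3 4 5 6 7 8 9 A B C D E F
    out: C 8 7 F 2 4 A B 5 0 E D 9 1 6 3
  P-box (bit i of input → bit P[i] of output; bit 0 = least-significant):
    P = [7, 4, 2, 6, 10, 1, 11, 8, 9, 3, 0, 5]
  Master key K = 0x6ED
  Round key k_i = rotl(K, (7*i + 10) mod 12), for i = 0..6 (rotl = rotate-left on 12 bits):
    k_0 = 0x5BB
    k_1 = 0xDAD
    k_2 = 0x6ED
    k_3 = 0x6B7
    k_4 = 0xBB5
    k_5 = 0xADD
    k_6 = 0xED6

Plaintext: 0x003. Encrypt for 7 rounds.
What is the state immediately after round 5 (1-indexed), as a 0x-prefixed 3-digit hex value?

0xF1E

s_0 = plaintext = 0x003
s_1 = Round(s_0, k_0) = 0xC4E
s_2 = Round(s_1, k_1) = 0xF9B
s_3 = Round(s_2, k_2) = 0x421
s_4 = Round(s_3, k_3) = 0xAFD
s_5 = Round(s_4, k_4) = 0xF1E
s_6 = Round(s_5, k_5) = 0x9C1
s_7 = Round(s_6, k_6) = 0xB96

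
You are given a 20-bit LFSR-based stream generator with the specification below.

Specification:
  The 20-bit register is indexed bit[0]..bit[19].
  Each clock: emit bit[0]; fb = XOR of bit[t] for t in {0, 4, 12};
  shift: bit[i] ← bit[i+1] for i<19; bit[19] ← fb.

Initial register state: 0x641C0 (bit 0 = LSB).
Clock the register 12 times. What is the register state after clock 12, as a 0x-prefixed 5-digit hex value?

reg_0 = 0x641C0
clock 1: out=0, reg = 0x320E0
clock 2: out=0, reg = 0x19070
clock 3: out=0, reg = 0x0C838
clock 4: out=0, reg = 0x8641C
clock 5: out=0, reg = 0xC320E
clock 6: out=0, reg = 0xE1907
clock 7: out=1, reg = 0x70C83
clock 8: out=1, reg = 0xB8641
clock 9: out=1, reg = 0xDC320
clock 10: out=0, reg = 0x6E190
clock 11: out=0, reg = 0xB70C8
clock 12: out=0, reg = 0xDB864

0xDB864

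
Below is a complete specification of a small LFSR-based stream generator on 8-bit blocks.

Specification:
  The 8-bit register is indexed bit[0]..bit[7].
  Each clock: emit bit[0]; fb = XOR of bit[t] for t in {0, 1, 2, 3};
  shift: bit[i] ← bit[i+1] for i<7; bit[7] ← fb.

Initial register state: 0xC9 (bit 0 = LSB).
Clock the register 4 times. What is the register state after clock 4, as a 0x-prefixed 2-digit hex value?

0x6C

reg_0 = 0xC9
clock 1: out=1, reg = 0x64
clock 2: out=0, reg = 0xB2
clock 3: out=0, reg = 0xD9
clock 4: out=1, reg = 0x6C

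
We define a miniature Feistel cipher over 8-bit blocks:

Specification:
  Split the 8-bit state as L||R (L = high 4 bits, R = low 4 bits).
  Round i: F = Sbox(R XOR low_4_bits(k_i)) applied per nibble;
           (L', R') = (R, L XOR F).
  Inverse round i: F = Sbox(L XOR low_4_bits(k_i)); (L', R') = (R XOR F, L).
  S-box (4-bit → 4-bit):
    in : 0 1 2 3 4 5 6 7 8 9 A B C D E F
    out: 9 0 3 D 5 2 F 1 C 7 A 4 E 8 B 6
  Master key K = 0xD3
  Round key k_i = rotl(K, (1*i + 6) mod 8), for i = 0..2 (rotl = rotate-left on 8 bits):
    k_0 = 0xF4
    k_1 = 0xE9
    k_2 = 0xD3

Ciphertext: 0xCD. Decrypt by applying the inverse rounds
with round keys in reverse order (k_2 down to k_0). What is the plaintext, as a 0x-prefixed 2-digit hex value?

s_0 = ciphertext = 0xCD
s_1 = InvRound(s_0, k_2) = 0xBC
s_2 = InvRound(s_1, k_1) = 0xFB
s_3 = InvRound(s_2, k_0) = 0xFF

0xFF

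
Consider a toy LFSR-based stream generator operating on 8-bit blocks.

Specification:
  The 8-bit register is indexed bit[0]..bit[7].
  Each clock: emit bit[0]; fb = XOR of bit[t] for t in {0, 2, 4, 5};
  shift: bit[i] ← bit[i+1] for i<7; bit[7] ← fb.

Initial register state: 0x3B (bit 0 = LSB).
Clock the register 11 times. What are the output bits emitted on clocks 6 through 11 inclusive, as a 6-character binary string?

100111

reg_0 = 0x3B
clock 1: out=1, reg = 0x9D
clock 2: out=1, reg = 0xCE
clock 3: out=0, reg = 0xE7
clock 4: out=1, reg = 0xF3
clock 5: out=1, reg = 0xF9
clock 6: out=1, reg = 0xFC
clock 7: out=0, reg = 0xFE
clock 8: out=0, reg = 0xFF
clock 9: out=1, reg = 0x7F
clock 10: out=1, reg = 0x3F
clock 11: out=1, reg = 0x1F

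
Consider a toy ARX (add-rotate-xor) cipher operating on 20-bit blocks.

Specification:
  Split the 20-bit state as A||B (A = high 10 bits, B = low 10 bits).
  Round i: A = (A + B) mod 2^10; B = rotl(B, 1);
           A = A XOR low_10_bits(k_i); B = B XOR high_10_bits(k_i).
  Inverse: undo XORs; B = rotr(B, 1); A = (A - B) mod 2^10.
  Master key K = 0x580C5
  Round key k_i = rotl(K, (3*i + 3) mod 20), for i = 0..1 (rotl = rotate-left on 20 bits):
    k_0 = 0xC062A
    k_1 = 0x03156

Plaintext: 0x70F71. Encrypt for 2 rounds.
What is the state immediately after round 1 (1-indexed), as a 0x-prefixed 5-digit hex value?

0xC79E2

s_0 = plaintext = 0x70F71
s_1 = Round(s_0, k_0) = 0xC79E2
s_2 = Round(s_1, k_1) = 0x15BC8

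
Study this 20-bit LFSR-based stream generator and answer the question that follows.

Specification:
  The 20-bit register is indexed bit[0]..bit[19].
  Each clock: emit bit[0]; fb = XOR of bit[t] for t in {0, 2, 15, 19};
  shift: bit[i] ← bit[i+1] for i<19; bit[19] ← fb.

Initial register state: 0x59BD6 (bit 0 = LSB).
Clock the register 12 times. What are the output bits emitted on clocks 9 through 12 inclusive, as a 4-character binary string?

1101

reg_0 = 0x59BD6
clock 1: out=0, reg = 0x2CDEB
clock 2: out=1, reg = 0x166F5
clock 3: out=1, reg = 0x0B37A
clock 4: out=0, reg = 0x859BD
clock 5: out=1, reg = 0xC2CDE
clock 6: out=0, reg = 0x6166F
clock 7: out=1, reg = 0x30B37
clock 8: out=1, reg = 0x1859B
clock 9: out=1, reg = 0x0C2CD
clock 10: out=1, reg = 0x86166
clock 11: out=0, reg = 0x430B3
clock 12: out=1, reg = 0xA1859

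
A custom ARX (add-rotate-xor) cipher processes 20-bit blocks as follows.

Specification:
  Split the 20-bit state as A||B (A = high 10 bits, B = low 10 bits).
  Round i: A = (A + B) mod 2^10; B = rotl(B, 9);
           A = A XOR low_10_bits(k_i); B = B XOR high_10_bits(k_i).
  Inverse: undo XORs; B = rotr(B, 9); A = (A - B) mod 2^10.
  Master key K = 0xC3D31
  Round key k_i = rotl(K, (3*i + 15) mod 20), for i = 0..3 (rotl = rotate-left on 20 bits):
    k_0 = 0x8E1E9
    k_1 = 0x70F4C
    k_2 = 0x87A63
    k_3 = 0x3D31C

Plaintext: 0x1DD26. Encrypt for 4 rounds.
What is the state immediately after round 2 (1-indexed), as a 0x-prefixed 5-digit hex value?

0x14E96

s_0 = plaintext = 0x1DD26
s_1 = Round(s_0, k_0) = 0x1D2AB
s_2 = Round(s_1, k_1) = 0x14E96
s_3 = Round(s_2, k_2) = 0x22B55
s_4 = Round(s_3, k_3) = 0x30F5E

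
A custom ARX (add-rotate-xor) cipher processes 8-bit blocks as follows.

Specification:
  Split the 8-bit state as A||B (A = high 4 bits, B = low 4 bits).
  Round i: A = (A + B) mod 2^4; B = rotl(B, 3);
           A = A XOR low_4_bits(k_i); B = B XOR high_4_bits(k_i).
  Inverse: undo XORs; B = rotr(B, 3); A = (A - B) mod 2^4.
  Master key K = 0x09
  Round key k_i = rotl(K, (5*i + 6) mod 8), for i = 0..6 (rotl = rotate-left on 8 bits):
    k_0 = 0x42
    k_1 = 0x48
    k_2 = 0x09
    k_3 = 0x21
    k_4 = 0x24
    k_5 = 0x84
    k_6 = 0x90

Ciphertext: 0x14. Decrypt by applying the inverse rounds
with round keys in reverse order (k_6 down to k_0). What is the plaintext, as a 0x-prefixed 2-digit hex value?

s_0 = ciphertext = 0x14
s_1 = InvRound(s_0, k_6) = 0x6B
s_2 = InvRound(s_1, k_5) = 0xC6
s_3 = InvRound(s_2, k_4) = 0x08
s_4 = InvRound(s_3, k_3) = 0xC5
s_5 = InvRound(s_4, k_2) = 0xBA
s_6 = InvRound(s_5, k_1) = 0x6D
s_7 = InvRound(s_6, k_0) = 0x13

0x13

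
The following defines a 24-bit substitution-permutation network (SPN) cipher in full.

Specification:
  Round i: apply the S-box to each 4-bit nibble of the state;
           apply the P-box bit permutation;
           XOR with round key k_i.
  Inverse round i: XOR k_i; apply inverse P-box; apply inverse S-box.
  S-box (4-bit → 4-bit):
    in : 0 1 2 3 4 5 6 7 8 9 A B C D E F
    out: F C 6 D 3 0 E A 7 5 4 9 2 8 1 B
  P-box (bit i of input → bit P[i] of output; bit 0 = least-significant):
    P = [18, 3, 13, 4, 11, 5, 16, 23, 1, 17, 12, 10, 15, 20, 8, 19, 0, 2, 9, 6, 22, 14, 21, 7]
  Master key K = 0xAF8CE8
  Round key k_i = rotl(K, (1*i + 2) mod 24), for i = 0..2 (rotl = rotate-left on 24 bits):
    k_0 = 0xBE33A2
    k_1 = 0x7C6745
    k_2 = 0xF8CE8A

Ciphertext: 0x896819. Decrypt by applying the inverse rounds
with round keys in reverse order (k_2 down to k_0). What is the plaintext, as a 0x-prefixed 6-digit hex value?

s_0 = ciphertext = 0x896819
s_1 = InvRound(s_0, k_2) = 0x394BA1
s_2 = InvRound(s_1, k_1) = 0xB75D89
s_3 = InvRound(s_2, k_0) = 0xC9DB82

0xC9DB82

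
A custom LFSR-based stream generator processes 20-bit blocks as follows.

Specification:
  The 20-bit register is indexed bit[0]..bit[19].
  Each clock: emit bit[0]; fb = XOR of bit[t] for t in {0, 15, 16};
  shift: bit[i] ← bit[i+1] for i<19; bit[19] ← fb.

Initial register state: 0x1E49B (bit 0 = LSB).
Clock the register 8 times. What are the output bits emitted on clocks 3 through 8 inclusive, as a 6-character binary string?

011001

reg_0 = 0x1E49B
clock 1: out=1, reg = 0x8F24D
clock 2: out=1, reg = 0x47926
clock 3: out=0, reg = 0x23C93
clock 4: out=1, reg = 0x91E49
clock 5: out=1, reg = 0x48F24
clock 6: out=0, reg = 0xA4792
clock 7: out=0, reg = 0x523C9
clock 8: out=1, reg = 0x291E4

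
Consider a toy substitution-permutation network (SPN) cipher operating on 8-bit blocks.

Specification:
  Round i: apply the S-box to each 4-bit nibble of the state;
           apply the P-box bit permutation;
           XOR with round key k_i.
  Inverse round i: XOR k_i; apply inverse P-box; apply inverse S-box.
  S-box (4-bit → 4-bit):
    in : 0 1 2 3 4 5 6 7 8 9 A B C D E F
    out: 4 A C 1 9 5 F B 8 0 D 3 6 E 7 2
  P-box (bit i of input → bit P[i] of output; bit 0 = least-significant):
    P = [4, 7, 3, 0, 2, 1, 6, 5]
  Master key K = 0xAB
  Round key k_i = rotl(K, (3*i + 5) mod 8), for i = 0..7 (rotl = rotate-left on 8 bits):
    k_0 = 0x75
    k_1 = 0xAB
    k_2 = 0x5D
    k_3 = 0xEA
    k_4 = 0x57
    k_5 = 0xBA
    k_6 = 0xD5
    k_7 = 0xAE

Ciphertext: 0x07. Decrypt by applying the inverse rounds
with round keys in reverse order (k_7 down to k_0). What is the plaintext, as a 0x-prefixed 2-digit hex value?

s_0 = ciphertext = 0x07
s_1 = InvRound(s_0, k_7) = 0x8D
s_2 = InvRound(s_1, k_6) = 0x05
s_3 = InvRound(s_2, k_5) = 0x76
s_4 = InvRound(s_3, k_4) = 0x88
s_5 = InvRound(s_4, k_3) = 0xD9
s_6 = InvRound(s_5, k_2) = 0x3F
s_7 = InvRound(s_6, k_1) = 0x3B
s_8 = InvRound(s_7, k_0) = 0xE0

0xE0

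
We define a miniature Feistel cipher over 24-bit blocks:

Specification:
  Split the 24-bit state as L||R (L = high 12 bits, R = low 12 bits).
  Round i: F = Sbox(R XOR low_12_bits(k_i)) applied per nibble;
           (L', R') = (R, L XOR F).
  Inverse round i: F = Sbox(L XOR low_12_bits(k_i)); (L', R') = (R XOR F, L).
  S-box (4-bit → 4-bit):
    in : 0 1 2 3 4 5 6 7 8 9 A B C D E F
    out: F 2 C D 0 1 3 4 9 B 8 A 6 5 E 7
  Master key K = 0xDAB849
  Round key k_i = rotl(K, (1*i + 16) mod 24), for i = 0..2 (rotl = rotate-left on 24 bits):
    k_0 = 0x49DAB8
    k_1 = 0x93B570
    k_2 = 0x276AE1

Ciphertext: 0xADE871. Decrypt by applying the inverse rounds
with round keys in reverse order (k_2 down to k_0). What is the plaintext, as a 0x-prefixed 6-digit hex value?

0x17768D

s_0 = ciphertext = 0xADE871
s_1 = InvRound(s_0, k_2) = 0x7A6ADE
s_2 = InvRound(s_1, k_1) = 0x68D7A6
s_3 = InvRound(s_2, k_0) = 0x17768D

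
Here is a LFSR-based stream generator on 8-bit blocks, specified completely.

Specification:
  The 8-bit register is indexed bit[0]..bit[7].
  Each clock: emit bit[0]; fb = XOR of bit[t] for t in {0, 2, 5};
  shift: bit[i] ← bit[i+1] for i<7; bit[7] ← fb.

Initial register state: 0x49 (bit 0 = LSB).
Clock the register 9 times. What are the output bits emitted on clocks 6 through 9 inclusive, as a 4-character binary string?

0101

reg_0 = 0x49
clock 1: out=1, reg = 0xA4
clock 2: out=0, reg = 0x52
clock 3: out=0, reg = 0x29
clock 4: out=1, reg = 0x14
clock 5: out=0, reg = 0x8A
clock 6: out=0, reg = 0x45
clock 7: out=1, reg = 0x22
clock 8: out=0, reg = 0x91
clock 9: out=1, reg = 0xC8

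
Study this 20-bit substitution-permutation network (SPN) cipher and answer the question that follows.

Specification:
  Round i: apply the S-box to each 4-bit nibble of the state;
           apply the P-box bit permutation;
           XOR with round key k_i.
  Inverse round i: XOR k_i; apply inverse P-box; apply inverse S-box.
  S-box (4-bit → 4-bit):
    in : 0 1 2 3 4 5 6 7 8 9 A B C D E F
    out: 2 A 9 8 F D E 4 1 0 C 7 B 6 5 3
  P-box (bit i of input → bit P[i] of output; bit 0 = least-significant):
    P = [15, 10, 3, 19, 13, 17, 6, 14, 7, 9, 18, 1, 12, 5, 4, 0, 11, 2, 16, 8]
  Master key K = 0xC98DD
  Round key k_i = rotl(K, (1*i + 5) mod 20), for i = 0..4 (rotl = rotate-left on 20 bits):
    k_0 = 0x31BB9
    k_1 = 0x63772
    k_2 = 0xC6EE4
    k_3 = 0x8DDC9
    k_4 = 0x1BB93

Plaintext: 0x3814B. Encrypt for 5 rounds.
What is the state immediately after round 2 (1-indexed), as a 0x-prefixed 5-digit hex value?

0xC04E4

s_0 = plaintext = 0x3814B
s_1 = Round(s_0, k_0) = 0x1ECF3
s_2 = Round(s_1, k_1) = 0xC04E4
s_3 = Round(s_2, k_2) = 0x0C10A
s_4 = Round(s_3, k_3) = 0x2CFE6
s_5 = Round(s_4, k_4) = 0x9847A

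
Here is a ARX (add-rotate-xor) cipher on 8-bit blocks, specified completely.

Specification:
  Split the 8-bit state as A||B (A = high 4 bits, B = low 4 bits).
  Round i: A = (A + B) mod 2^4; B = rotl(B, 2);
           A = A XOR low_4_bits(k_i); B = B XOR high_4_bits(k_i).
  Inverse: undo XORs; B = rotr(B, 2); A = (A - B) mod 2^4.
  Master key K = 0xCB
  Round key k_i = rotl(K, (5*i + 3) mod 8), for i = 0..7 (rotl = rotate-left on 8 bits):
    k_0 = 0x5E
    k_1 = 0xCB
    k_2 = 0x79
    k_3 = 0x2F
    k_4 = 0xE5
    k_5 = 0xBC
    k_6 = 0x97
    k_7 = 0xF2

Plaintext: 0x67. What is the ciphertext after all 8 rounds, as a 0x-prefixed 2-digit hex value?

0x78

s_0 = plaintext = 0x67
s_1 = Round(s_0, k_0) = 0x38
s_2 = Round(s_1, k_1) = 0x0E
s_3 = Round(s_2, k_2) = 0x7C
s_4 = Round(s_3, k_3) = 0xC1
s_5 = Round(s_4, k_4) = 0x8A
s_6 = Round(s_5, k_5) = 0xE1
s_7 = Round(s_6, k_6) = 0x8D
s_8 = Round(s_7, k_7) = 0x78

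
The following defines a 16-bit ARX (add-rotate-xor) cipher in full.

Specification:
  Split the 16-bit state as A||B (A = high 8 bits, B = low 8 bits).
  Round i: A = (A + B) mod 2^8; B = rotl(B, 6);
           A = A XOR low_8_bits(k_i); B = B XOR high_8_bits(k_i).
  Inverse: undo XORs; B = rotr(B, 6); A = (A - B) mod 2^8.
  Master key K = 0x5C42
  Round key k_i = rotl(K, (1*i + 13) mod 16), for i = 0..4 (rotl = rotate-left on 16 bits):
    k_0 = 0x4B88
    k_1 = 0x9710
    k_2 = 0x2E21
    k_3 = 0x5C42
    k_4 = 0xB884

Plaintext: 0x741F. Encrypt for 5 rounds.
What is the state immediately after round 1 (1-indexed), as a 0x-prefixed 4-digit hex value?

0x1B8C

s_0 = plaintext = 0x741F
s_1 = Round(s_0, k_0) = 0x1B8C
s_2 = Round(s_1, k_1) = 0xB7B4
s_3 = Round(s_2, k_2) = 0x4A03
s_4 = Round(s_3, k_3) = 0x0F9C
s_5 = Round(s_4, k_4) = 0x2F9F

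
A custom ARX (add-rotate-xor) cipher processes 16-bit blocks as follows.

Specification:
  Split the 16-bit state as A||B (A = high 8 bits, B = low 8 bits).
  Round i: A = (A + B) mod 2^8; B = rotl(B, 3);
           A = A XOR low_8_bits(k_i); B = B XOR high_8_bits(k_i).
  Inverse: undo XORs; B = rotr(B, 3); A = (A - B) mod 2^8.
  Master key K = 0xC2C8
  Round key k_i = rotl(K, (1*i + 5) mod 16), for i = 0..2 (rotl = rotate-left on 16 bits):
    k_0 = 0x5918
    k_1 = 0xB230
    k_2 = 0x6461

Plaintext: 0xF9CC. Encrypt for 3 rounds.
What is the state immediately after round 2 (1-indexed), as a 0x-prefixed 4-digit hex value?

s_0 = plaintext = 0xF9CC
s_1 = Round(s_0, k_0) = 0xDD3F
s_2 = Round(s_1, k_1) = 0x2C4B
s_3 = Round(s_2, k_2) = 0x163E

0x2C4B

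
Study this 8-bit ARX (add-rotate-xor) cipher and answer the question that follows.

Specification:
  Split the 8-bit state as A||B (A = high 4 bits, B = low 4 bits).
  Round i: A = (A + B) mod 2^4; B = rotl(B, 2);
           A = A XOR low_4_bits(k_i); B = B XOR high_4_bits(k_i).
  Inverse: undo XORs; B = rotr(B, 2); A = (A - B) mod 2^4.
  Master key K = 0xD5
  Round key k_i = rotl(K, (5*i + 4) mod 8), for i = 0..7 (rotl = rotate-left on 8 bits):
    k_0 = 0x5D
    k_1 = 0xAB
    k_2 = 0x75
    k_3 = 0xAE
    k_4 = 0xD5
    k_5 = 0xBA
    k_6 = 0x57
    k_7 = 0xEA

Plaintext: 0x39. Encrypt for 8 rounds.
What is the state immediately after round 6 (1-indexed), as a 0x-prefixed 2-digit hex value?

0x7D

s_0 = plaintext = 0x39
s_1 = Round(s_0, k_0) = 0x13
s_2 = Round(s_1, k_1) = 0xF6
s_3 = Round(s_2, k_2) = 0x0E
s_4 = Round(s_3, k_3) = 0x01
s_5 = Round(s_4, k_4) = 0x49
s_6 = Round(s_5, k_5) = 0x7D
s_7 = Round(s_6, k_6) = 0x32
s_8 = Round(s_7, k_7) = 0xF6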